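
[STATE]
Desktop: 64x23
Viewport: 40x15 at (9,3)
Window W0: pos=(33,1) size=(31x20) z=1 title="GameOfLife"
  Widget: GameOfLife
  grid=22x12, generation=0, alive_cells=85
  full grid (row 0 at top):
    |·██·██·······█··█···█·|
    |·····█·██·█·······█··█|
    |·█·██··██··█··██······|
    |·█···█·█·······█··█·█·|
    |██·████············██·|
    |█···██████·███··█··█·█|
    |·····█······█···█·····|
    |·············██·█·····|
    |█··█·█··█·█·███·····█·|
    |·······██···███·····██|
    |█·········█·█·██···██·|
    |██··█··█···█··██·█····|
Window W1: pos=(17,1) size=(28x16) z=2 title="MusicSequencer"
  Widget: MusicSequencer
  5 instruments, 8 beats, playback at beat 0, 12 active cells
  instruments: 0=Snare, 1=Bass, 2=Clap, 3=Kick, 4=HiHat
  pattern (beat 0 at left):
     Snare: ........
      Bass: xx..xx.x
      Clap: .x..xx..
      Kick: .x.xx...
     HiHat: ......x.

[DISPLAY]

        ┠──────────────────────────┨────
        ┃      ▼1234567            ┃    
        ┃ Snare········            ┃··█·
        ┃  Bass██··██·█            ┃····
        ┃  Clap·█··██··            ┃█··█
        ┃  Kick·█·██···            ┃····
        ┃ HiHat······█·            ┃····
        ┃                          ┃███·
        ┃                          ┃·█··
        ┃                          ┃··██
        ┃                          ┃·███
        ┃                          ┃·███
        ┃                          ┃·█·█
        ┗━━━━━━━━━━━━━━━━━━━━━━━━━━┛█··█
                        ┃               


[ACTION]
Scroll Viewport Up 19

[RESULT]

                                        
        ┏━━━━━━━━━━━━━━━━━━━━━━━━━━┓━━━━
        ┃ MusicSequencer           ┃    
        ┠──────────────────────────┨────
        ┃      ▼1234567            ┃    
        ┃ Snare········            ┃··█·
        ┃  Bass██··██·█            ┃····
        ┃  Clap·█··██··            ┃█··█
        ┃  Kick·█·██···            ┃····
        ┃ HiHat······█·            ┃····
        ┃                          ┃███·
        ┃                          ┃·█··
        ┃                          ┃··██
        ┃                          ┃·███
        ┃                          ┃·███


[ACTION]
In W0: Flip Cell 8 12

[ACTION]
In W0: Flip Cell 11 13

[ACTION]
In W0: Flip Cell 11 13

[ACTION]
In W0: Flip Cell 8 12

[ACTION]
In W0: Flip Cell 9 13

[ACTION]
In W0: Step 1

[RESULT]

                                        
        ┏━━━━━━━━━━━━━━━━━━━━━━━━━━┓━━━━
        ┃ MusicSequencer           ┃    
        ┠──────────────────────────┨────
        ┃      ▼1234567            ┃    
        ┃ Snare········            ┃····
        ┃  Bass██··██·█            ┃···█
        ┃  Clap·█··██··            ┃···█
        ┃  Kick·█·██···            ┃···█
        ┃ HiHat······█·            ┃·█··
        ┃                          ┃███·
        ┃                          ┃█··█
        ┃                          ┃█··█
        ┃                          ┃██··
        ┃                          ┃·█··


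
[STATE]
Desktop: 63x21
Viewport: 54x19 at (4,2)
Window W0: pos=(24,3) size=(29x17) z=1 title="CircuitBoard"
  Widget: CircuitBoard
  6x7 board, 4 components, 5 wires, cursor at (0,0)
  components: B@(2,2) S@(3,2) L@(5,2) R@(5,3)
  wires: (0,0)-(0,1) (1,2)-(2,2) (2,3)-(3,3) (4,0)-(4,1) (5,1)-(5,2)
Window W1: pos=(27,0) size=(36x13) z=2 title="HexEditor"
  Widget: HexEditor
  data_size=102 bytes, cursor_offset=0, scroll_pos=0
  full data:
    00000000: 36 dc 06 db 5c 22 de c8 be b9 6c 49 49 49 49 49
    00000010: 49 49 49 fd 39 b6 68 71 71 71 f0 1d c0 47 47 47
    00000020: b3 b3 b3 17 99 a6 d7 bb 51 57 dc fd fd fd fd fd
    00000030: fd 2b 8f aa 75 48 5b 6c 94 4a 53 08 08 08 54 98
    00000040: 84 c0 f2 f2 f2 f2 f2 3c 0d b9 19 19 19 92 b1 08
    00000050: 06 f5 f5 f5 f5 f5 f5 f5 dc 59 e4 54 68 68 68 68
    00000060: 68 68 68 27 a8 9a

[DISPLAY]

                       ┠──────────────────────────────
                    ┏━━┃00000000  36 dc 06 db 5c 22 de
                    ┃ C┃00000010  49 49 49 fd 39 b6 68
                    ┠──┃00000020  b3 b3 b3 17 99 a6 d7
                    ┃  ┃00000030  fd 2b 8f aa 75 48 5b
                    ┃0 ┃00000040  84 c0 f2 f2 f2 f2 f2
                    ┃  ┃00000050  06 f5 f5 f5 f5 f5 f5
                    ┃1 ┃00000060  68 68 68 27 a8 9a   
                    ┃  ┃                              
                    ┃2 ┃                              
                    ┃  ┗━━━━━━━━━━━━━━━━━━━━━━━━━━━━━━
                    ┃3           S   ·          ┃     
                    ┃                           ┃     
                    ┃4   · ─ ·                  ┃     
                    ┃                           ┃     
                    ┃5       · ─ L   R          ┃     
                    ┃                           ┃     
                    ┗━━━━━━━━━━━━━━━━━━━━━━━━━━━┛     
                                                      


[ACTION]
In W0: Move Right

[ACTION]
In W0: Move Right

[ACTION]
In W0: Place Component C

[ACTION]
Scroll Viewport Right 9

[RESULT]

                  ┠──────────────────────────────────┨
               ┏━━┃00000000  36 dc 06 db 5c 22 de c8 ┃
               ┃ C┃00000010  49 49 49 fd 39 b6 68 71 ┃
               ┠──┃00000020  b3 b3 b3 17 99 a6 d7 bb ┃
               ┃  ┃00000030  fd 2b 8f aa 75 48 5b 6c ┃
               ┃0 ┃00000040  84 c0 f2 f2 f2 f2 f2 3c ┃
               ┃  ┃00000050  06 f5 f5 f5 f5 f5 f5 f5 ┃
               ┃1 ┃00000060  68 68 68 27 a8 9a       ┃
               ┃  ┃                                  ┃
               ┃2 ┃                                  ┃
               ┃  ┗━━━━━━━━━━━━━━━━━━━━━━━━━━━━━━━━━━┛
               ┃3           S   ·          ┃          
               ┃                           ┃          
               ┃4   · ─ ·                  ┃          
               ┃                           ┃          
               ┃5       · ─ L   R          ┃          
               ┃                           ┃          
               ┗━━━━━━━━━━━━━━━━━━━━━━━━━━━┛          
                                                      


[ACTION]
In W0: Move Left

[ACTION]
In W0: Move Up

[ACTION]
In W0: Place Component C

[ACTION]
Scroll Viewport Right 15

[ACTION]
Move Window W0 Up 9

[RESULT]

               ┠──┠──────────────────────────────────┨
               ┃  ┃00000000  36 dc 06 db 5c 22 de c8 ┃
               ┃0 ┃00000010  49 49 49 fd 39 b6 68 71 ┃
               ┃  ┃00000020  b3 b3 b3 17 99 a6 d7 bb ┃
               ┃1 ┃00000030  fd 2b 8f aa 75 48 5b 6c ┃
               ┃  ┃00000040  84 c0 f2 f2 f2 f2 f2 3c ┃
               ┃2 ┃00000050  06 f5 f5 f5 f5 f5 f5 f5 ┃
               ┃  ┃00000060  68 68 68 27 a8 9a       ┃
               ┃3 ┃                                  ┃
               ┃  ┃                                  ┃
               ┃4 ┗━━━━━━━━━━━━━━━━━━━━━━━━━━━━━━━━━━┛
               ┃                           ┃          
               ┃5       · ─ L   R          ┃          
               ┃                           ┃          
               ┗━━━━━━━━━━━━━━━━━━━━━━━━━━━┛          
                                                      
                                                      
                                                      
                                                      


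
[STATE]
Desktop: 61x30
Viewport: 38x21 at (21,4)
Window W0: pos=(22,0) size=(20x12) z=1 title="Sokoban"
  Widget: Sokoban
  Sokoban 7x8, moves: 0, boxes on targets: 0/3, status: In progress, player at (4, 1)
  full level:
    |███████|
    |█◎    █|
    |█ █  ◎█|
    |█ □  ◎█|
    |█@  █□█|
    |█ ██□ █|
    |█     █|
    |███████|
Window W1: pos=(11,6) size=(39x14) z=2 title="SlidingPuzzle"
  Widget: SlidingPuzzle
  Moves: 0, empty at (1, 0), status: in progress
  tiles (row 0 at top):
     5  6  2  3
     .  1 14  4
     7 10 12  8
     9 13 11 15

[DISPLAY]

 ┃█◎    █           ┃                 
 ┃█ █  ◎█           ┃                 
━━━━━━━━━━━━━━━━━━━━━━━━━━━━┓         
uzzle                       ┃         
────────────────────────────┨         
─┬────┬────┐                ┃         
 │  2 │  3 │                ┃         
─┼────┼────┤                ┃         
 │ 14 │  4 │                ┃         
─┼────┼────┤                ┃         
 │ 12 │  8 │                ┃         
─┼────┼────┤                ┃         
 │ 11 │ 15 │                ┃         
─┴────┴────┘                ┃         
                            ┃         
━━━━━━━━━━━━━━━━━━━━━━━━━━━━┛         
                                      
                                      
                                      
                                      
                                      


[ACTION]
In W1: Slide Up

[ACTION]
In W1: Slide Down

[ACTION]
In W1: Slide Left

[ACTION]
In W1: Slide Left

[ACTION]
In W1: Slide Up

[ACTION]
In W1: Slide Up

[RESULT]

 ┃█◎    █           ┃                 
 ┃█ █  ◎█           ┃                 
━━━━━━━━━━━━━━━━━━━━━━━━━━━━┓         
uzzle                       ┃         
────────────────────────────┨         
─┬────┬────┐                ┃         
 │  2 │  3 │                ┃         
─┼────┼────┤                ┃         
 │ 12 │  4 │                ┃         
─┼────┼────┤                ┃         
 │ 11 │  8 │                ┃         
─┼────┼────┤                ┃         
 │    │ 15 │                ┃         
─┴────┴────┘                ┃         
                            ┃         
━━━━━━━━━━━━━━━━━━━━━━━━━━━━┛         
                                      
                                      
                                      
                                      
                                      


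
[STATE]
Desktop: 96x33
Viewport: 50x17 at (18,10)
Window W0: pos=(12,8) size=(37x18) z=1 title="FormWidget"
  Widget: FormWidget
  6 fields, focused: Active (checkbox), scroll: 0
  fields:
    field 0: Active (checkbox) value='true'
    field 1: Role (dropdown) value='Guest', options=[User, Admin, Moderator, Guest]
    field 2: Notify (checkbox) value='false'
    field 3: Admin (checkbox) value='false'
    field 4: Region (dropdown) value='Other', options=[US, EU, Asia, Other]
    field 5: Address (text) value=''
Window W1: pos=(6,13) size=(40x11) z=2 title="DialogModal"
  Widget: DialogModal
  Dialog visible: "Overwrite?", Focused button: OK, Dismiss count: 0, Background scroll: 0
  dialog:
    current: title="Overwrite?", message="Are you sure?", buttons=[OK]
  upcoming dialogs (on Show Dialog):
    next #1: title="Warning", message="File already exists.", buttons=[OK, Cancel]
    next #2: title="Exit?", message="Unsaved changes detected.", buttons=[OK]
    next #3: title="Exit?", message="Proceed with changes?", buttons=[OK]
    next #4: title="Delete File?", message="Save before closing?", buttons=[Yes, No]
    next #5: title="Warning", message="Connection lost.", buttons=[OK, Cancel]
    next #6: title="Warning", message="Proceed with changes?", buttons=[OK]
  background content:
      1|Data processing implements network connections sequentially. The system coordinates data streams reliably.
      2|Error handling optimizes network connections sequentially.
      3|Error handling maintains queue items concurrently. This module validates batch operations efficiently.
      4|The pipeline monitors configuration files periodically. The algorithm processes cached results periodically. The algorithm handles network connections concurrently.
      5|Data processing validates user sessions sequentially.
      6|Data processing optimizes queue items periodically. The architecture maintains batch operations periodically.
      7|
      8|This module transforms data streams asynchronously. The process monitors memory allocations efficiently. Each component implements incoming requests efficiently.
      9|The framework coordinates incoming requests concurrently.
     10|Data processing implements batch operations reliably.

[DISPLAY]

──────────────────────────────┨                   
ive:     [x]                  ┃                   
e:       [Guest             ▼]┃                   
━━━━━━━━━━━━━━━━━━━━━━━━━━━┓  ┃                   
l                          ┃  ┃                   
───────────────────────────┨▼]┃                   
sing implements network con┃ ]┃                   
───────────────┐twork conne┃  ┃                   
   Overwrite?  │eue items c┃  ┃                   
 Are you sure? │guration fi┃  ┃                   
      [OK]     │ser session┃  ┃                   
───────────────┘ueue items ┃  ┃                   
                           ┃  ┃                   
━━━━━━━━━━━━━━━━━━━━━━━━━━━┛  ┃                   
                              ┃                   
━━━━━━━━━━━━━━━━━━━━━━━━━━━━━━┛                   
                                                  


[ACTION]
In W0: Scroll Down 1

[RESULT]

──────────────────────────────┨                   
e:       [Guest             ▼]┃                   
ify:     [ ]                  ┃                   
━━━━━━━━━━━━━━━━━━━━━━━━━━━┓  ┃                   
l                          ┃▼]┃                   
───────────────────────────┨ ]┃                   
sing implements network con┃  ┃                   
───────────────┐twork conne┃  ┃                   
   Overwrite?  │eue items c┃  ┃                   
 Are you sure? │guration fi┃  ┃                   
      [OK]     │ser session┃  ┃                   
───────────────┘ueue items ┃  ┃                   
                           ┃  ┃                   
━━━━━━━━━━━━━━━━━━━━━━━━━━━┛  ┃                   
                              ┃                   
━━━━━━━━━━━━━━━━━━━━━━━━━━━━━━┛                   
                                                  


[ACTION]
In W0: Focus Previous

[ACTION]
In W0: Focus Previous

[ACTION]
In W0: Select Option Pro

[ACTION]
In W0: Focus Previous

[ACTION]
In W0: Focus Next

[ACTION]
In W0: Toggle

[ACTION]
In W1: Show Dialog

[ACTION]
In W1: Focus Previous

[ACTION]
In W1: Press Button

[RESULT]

──────────────────────────────┨                   
e:       [Guest             ▼]┃                   
ify:     [ ]                  ┃                   
━━━━━━━━━━━━━━━━━━━━━━━━━━━┓  ┃                   
l                          ┃▼]┃                   
───────────────────────────┨ ]┃                   
sing implements network con┃  ┃                   
ing optimizes network conne┃  ┃                   
ing maintains queue items c┃  ┃                   
e monitors configuration fi┃  ┃                   
sing validates user session┃  ┃                   
sing optimizes queue items ┃  ┃                   
                           ┃  ┃                   
━━━━━━━━━━━━━━━━━━━━━━━━━━━┛  ┃                   
                              ┃                   
━━━━━━━━━━━━━━━━━━━━━━━━━━━━━━┛                   
                                                  


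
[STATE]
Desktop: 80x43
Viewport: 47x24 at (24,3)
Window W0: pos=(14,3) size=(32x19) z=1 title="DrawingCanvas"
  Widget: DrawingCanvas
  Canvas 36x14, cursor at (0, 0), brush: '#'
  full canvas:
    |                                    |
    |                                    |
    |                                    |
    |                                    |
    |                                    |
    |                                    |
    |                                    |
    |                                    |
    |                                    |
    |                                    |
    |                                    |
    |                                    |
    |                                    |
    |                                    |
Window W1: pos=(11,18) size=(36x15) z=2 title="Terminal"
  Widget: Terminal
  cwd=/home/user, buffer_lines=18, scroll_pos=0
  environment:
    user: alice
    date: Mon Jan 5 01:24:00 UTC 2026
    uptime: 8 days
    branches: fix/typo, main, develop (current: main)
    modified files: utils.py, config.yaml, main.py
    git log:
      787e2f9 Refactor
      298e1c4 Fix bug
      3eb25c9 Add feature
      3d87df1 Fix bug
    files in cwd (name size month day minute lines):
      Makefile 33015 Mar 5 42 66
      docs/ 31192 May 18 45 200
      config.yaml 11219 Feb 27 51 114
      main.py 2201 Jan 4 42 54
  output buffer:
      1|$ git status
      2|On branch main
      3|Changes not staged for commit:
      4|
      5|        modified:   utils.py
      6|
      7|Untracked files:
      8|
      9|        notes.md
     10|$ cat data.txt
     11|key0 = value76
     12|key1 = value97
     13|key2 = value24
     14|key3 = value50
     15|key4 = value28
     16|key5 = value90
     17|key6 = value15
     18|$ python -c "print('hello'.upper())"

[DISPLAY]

━━━━━━━━━━━━━━━━━━━━━┓                         
anvas                ┃                         
─────────────────────┨                         
                     ┃                         
                     ┃                         
                     ┃                         
                     ┃                         
                     ┃                         
                     ┃                         
                     ┃                         
                     ┃                         
                     ┃                         
                     ┃                         
                     ┃                         
                     ┃                         
━━━━━━━━━━━━━━━━━━━━━━┓                        
                      ┃                        
──────────────────────┨                        
                      ┃                        
in                    ┃                        
staged for commit:    ┃                        
                      ┃                        
fied:   utils.py      ┃                        
                      ┃                        


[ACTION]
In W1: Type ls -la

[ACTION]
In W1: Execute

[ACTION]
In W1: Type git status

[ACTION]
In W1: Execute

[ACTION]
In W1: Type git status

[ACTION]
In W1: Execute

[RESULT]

━━━━━━━━━━━━━━━━━━━━━┓                         
anvas                ┃                         
─────────────────────┨                         
                     ┃                         
                     ┃                         
                     ┃                         
                     ┃                         
                     ┃                         
                     ┃                         
                     ┃                         
                     ┃                         
                     ┃                         
                     ┃                         
                     ┃                         
                     ┃                         
━━━━━━━━━━━━━━━━━━━━━━┓                        
                      ┃                        
──────────────────────┨                        
fied:   utils.py      ┃                        
fied:   config.yaml   ┃                        
fied:   main.py       ┃                        
                      ┃                        
in                    ┃                        
staged for commit:    ┃                        


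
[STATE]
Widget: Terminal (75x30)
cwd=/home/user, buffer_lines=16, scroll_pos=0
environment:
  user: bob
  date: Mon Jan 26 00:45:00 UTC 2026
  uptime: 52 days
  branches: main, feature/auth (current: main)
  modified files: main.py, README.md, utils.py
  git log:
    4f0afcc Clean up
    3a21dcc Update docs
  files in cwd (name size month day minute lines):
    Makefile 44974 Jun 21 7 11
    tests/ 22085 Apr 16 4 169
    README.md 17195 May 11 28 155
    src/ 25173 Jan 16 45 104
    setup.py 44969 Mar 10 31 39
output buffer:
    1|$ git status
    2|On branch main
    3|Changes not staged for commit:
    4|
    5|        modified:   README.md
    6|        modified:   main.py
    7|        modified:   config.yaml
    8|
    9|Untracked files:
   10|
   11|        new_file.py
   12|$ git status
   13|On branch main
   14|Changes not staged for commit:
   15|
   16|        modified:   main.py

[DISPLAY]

$ git status                                                               
On branch main                                                             
Changes not staged for commit:                                             
                                                                           
        modified:   README.md                                              
        modified:   main.py                                                
        modified:   config.yaml                                            
                                                                           
Untracked files:                                                           
                                                                           
        new_file.py                                                        
$ git status                                                               
On branch main                                                             
Changes not staged for commit:                                             
                                                                           
        modified:   main.py                                                
$ █                                                                        
                                                                           
                                                                           
                                                                           
                                                                           
                                                                           
                                                                           
                                                                           
                                                                           
                                                                           
                                                                           
                                                                           
                                                                           
                                                                           


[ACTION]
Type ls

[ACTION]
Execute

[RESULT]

$ git status                                                               
On branch main                                                             
Changes not staged for commit:                                             
                                                                           
        modified:   README.md                                              
        modified:   main.py                                                
        modified:   config.yaml                                            
                                                                           
Untracked files:                                                           
                                                                           
        new_file.py                                                        
$ git status                                                               
On branch main                                                             
Changes not staged for commit:                                             
                                                                           
        modified:   main.py                                                
$ ls                                                                       
Makefile  tests/  README.md  src/  setup.py                                
$ █                                                                        
                                                                           
                                                                           
                                                                           
                                                                           
                                                                           
                                                                           
                                                                           
                                                                           
                                                                           
                                                                           
                                                                           


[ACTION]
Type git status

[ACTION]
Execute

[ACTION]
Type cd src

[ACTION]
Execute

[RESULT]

$ git status                                                               
On branch main                                                             
Changes not staged for commit:                                             
                                                                           
        modified:   README.md                                              
        modified:   main.py                                                
        modified:   config.yaml                                            
                                                                           
Untracked files:                                                           
                                                                           
        new_file.py                                                        
$ git status                                                               
On branch main                                                             
Changes not staged for commit:                                             
                                                                           
        modified:   main.py                                                
$ ls                                                                       
Makefile  tests/  README.md  src/  setup.py                                
$ git status                                                               
On branch main                                                             
Changes not staged for commit:                                             
                                                                           
        modified:   main.py                                                
        modified:   README.md                                              
        modified:   utils.py                                               
$ cd src                                                                   
                                                                           
$ █                                                                        
                                                                           
                                                                           


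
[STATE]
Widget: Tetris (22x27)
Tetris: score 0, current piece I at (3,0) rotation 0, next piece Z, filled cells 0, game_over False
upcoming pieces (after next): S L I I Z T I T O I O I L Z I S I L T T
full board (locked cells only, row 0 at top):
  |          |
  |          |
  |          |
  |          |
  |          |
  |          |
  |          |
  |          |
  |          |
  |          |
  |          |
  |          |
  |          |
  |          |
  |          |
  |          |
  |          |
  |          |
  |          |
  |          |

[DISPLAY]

   ████   │Next:      
          │▓▓         
          │ ▓▓        
          │           
          │           
          │           
          │Score:     
          │0          
          │           
          │           
          │           
          │           
          │           
          │           
          │           
          │           
          │           
          │           
          │           
          │           
          │           
          │           
          │           
          │           
          │           
          │           
          │           


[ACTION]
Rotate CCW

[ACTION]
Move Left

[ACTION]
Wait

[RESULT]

          │Next:      
  █       │▓▓         
  █       │ ▓▓        
  █       │           
  █       │           
          │           
          │Score:     
          │0          
          │           
          │           
          │           
          │           
          │           
          │           
          │           
          │           
          │           
          │           
          │           
          │           
          │           
          │           
          │           
          │           
          │           
          │           
          │           


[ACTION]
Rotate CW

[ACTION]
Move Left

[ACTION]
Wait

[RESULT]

          │Next:      
          │▓▓         
 ████     │ ▓▓        
          │           
          │           
          │           
          │Score:     
          │0          
          │           
          │           
          │           
          │           
          │           
          │           
          │           
          │           
          │           
          │           
          │           
          │           
          │           
          │           
          │           
          │           
          │           
          │           
          │           


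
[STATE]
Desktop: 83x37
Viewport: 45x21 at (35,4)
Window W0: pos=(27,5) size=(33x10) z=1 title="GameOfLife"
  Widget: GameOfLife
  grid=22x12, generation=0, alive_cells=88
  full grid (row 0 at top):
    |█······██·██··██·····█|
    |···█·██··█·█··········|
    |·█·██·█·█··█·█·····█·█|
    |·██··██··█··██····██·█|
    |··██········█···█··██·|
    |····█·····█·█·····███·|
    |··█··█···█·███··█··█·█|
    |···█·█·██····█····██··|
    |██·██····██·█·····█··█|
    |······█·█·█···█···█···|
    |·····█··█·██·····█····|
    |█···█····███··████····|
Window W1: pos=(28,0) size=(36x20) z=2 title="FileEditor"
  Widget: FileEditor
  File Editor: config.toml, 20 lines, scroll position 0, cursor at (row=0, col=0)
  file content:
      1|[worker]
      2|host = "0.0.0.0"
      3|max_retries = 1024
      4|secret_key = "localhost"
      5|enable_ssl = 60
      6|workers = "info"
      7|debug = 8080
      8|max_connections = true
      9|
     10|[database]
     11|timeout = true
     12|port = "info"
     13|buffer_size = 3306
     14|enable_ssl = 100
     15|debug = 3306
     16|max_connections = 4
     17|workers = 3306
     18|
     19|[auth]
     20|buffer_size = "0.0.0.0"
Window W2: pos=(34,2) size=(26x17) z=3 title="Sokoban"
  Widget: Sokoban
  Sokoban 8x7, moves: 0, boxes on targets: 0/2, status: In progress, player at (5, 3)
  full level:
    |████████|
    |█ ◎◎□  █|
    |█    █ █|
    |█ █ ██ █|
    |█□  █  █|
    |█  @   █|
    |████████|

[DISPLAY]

────────────────────────┨  █┃                
████████                ┃  ░┃                
█ ◎◎□  █                ┃  ░┃                
█    █ █                ┃  ░┃                
█ █ ██ █                ┃  ░┃                
█□  █  █                ┃  ░┃                
█  @   █                ┃  ░┃                
████████                ┃  ░┃                
Moves: 0  0/2           ┃  ░┃                
                        ┃  ░┃                
                        ┃  ░┃                
                        ┃  ░┃                
                        ┃  ░┃                
                        ┃  ░┃                
━━━━━━━━━━━━━━━━━━━━━━━━┛  ▼┃                
━━━━━━━━━━━━━━━━━━━━━━━━━━━━┛                
                                             
                                             
                                             
                                             
                                             


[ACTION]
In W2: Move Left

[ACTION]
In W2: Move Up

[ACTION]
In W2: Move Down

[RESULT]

────────────────────────┨  █┃                
████████                ┃  ░┃                
█ ◎◎□  █                ┃  ░┃                
█    █ █                ┃  ░┃                
█ █ ██ █                ┃  ░┃                
█□  █  █                ┃  ░┃                
█ @    █                ┃  ░┃                
████████                ┃  ░┃                
Moves: 3  0/2           ┃  ░┃                
                        ┃  ░┃                
                        ┃  ░┃                
                        ┃  ░┃                
                        ┃  ░┃                
                        ┃  ░┃                
━━━━━━━━━━━━━━━━━━━━━━━━┛  ▼┃                
━━━━━━━━━━━━━━━━━━━━━━━━━━━━┛                
                                             
                                             
                                             
                                             
                                             


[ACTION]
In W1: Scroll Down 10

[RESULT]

────────────────────────┨  ░┃                
████████                ┃  ░┃                
█ ◎◎□  █                ┃  ░┃                
█    █ █                ┃  ░┃                
█ █ ██ █                ┃  ░┃                
█□  █  █                ┃  ░┃                
█ @    █                ┃  ░┃                
████████                ┃  ░┃                
Moves: 3  0/2           ┃  ░┃                
                        ┃  ░┃                
                        ┃  ░┃                
                        ┃  ░┃                
                        ┃  ░┃                
                        ┃  █┃                
━━━━━━━━━━━━━━━━━━━━━━━━┛  ▼┃                
━━━━━━━━━━━━━━━━━━━━━━━━━━━━┛                
                                             
                                             
                                             
                                             
                                             


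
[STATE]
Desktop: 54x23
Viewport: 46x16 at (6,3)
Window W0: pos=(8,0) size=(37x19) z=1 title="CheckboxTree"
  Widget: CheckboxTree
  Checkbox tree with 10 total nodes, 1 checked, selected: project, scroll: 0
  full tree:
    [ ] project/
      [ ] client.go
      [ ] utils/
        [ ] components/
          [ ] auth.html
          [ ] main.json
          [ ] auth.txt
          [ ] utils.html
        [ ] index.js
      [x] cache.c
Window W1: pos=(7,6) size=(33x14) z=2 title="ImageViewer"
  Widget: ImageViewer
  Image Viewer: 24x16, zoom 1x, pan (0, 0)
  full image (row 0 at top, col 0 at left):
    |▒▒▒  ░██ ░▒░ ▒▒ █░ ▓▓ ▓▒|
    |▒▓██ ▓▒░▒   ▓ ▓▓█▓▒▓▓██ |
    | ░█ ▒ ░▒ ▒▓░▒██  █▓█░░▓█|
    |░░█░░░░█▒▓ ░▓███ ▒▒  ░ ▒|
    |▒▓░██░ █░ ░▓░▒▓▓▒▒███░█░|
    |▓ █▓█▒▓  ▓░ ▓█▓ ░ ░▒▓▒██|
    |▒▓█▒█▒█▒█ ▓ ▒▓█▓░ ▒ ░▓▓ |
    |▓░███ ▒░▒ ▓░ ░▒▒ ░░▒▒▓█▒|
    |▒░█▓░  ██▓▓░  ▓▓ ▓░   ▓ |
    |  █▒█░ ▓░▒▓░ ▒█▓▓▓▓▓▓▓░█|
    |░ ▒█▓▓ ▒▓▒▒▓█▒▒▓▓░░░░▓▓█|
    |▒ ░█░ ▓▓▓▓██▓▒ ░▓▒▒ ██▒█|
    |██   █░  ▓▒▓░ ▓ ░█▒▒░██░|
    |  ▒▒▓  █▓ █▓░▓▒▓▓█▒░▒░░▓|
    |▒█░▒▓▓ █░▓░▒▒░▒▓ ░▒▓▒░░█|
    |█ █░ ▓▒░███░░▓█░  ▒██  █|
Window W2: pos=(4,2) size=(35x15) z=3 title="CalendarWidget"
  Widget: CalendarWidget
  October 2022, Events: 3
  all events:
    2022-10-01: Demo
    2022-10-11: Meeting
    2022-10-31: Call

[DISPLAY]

CalendarWidget                  ┃     ┃       
────────────────────────────────┨     ┃       
          October 2022          ┃     ┃       
o Tu We Th Fr Sa Su             ┃┓    ┃       
               1*  2            ┃┃    ┃       
3  4  5  6  7  8  9             ┃┨    ┃       
0 11* 12 13 14 15 16            ┃┃    ┃       
7 18 19 20 21 22 23             ┃┃    ┃       
4 25 26 27 28 29 30             ┃┃    ┃       
1*                              ┃┃    ┃       
                                ┃┃    ┃       
                                ┃┃    ┃       
                                ┃┃    ┃       
━━━━━━━━━━━━━━━━━━━━━━━━━━━━━━━━┛┃    ┃       
 ┃▒░█▓░  ██▓▓░  ▓▓ ▓░   ▓        ┃    ┃       
 ┃  █▒█░ ▓░▒▓░ ▒█▓▓▓▓▓▓▓░█       ┃━━━━┛       


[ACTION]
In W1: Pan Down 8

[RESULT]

CalendarWidget                  ┃     ┃       
────────────────────────────────┨     ┃       
          October 2022          ┃     ┃       
o Tu We Th Fr Sa Su             ┃┓    ┃       
               1*  2            ┃┃    ┃       
3  4  5  6  7  8  9             ┃┨    ┃       
0 11* 12 13 14 15 16            ┃┃    ┃       
7 18 19 20 21 22 23             ┃┃    ┃       
4 25 26 27 28 29 30             ┃┃    ┃       
1*                              ┃┃    ┃       
                                ┃┃    ┃       
                                ┃┃    ┃       
                                ┃┃    ┃       
━━━━━━━━━━━━━━━━━━━━━━━━━━━━━━━━┛┃    ┃       
 ┃                               ┃    ┃       
 ┃                               ┃━━━━┛       


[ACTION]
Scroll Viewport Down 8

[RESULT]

               1*  2            ┃┃    ┃       
3  4  5  6  7  8  9             ┃┨    ┃       
0 11* 12 13 14 15 16            ┃┃    ┃       
7 18 19 20 21 22 23             ┃┃    ┃       
4 25 26 27 28 29 30             ┃┃    ┃       
1*                              ┃┃    ┃       
                                ┃┃    ┃       
                                ┃┃    ┃       
                                ┃┃    ┃       
━━━━━━━━━━━━━━━━━━━━━━━━━━━━━━━━┛┃    ┃       
 ┃                               ┃    ┃       
 ┃                               ┃━━━━┛       
 ┗━━━━━━━━━━━━━━━━━━━━━━━━━━━━━━━┛            
                                              
                                              
                                              
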